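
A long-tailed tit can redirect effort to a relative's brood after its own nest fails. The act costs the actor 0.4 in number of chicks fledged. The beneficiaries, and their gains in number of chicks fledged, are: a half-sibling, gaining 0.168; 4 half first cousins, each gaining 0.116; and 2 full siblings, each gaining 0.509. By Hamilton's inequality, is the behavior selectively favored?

Hamilton's rule: the trait is favored when the sum of r·B over every recipient exceeds the actor's cost C.
r to a half-sibling = 1/4 (half-sibs share one parent — one path of length 2: r = (1/2)^2 = 1/4).
r to a half first cousin = 0.0625 (half first cousins share one grandparent — one path of length 4: r = (1/2)^4 = 1/16).
r to a full sibling = 1/2 (full sibs share both parents — two paths of length 2: r = 2·(1/2)^2 = 1/2).
Summing one r·B term per recipient: 1·0.25·0.168 + 4·0.0625·0.116 + 2·0.5·0.509 = 0.58.
0.58 > 0.4: the indirect benefit exceeds the cost.

Yes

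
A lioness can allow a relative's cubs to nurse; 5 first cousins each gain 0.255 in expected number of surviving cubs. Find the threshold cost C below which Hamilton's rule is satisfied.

0.159375

r to a first cousin = 1/8 (first cousins share one grandparent pair — two paths of length 4: r = 2·(1/2)^4 = 1/8).
Hamilton's rule: n·r·B > C, so the trait is favored while C < n·r·B = 5·0.125·0.255 = 0.159375.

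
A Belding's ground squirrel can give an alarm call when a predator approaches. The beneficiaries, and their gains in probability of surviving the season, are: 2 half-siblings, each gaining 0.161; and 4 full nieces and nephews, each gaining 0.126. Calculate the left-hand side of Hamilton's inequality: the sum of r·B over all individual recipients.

0.2065

r to a half-sibling = 0.25 (half-sibs share one parent — one path of length 2: r = (1/2)^2 = 1/4).
r to a full niece or nephew = 0.25 (full aunt/uncle↔niece/nephew: two paths of length 3 through the shared grandparent pair: r = 2·(1/2)^3 = 1/4).
Summing one r·B term per recipient: 2·0.25·0.161 + 4·0.25·0.126 = 0.2065.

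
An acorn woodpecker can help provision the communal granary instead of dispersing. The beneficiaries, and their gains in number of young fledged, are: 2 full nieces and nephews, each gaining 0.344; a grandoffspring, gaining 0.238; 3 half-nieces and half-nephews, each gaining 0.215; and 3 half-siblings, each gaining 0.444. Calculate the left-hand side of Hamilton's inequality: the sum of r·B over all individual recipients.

0.645125

r to a full niece or nephew = 0.25 (full aunt/uncle↔niece/nephew: two paths of length 3 through the shared grandparent pair: r = 2·(1/2)^3 = 1/4).
r to a grandoffspring = 0.25 (two parent–offspring links: r = (1/2)^2 = 1/4).
r to a half-niece or half-nephew = 1/8 (half-aunt/uncle↔niece/nephew: one path of length 3: r = (1/2)^3 = 1/8).
r to a half-sibling = 0.25 (half-sibs share one parent — one path of length 2: r = (1/2)^2 = 1/4).
Summing one r·B term per recipient: 2·0.25·0.344 + 1·0.25·0.238 + 3·0.125·0.215 + 3·0.25·0.444 = 0.645125.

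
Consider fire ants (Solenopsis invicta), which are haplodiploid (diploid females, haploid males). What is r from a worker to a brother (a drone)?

0.25

Her haploid brother carries none of their father's genes and a random half of their mother's genome; that half matches the maternal half of her own genome with probability 1/2: r = 1/2 · 1/2 = 1/4.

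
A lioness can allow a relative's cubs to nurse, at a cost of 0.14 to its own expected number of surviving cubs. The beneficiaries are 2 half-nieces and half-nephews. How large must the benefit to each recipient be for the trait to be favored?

0.56

r to a half-niece or half-nephew = 1/8 (half-aunt/uncle↔niece/nephew: one path of length 3: r = (1/2)^3 = 1/8).
Hamilton's rule with n recipients of equal r: n·r·B > C, so B > C/(n·r) = 0.14/(2·0.125) = 0.56.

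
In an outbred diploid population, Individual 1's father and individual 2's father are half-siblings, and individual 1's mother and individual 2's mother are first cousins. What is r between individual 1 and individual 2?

Independent pedigree routes through distinct common ancestors add.
Individual 1 and individual 2 are related in two ways: half first cousins through their fathers (r = 1/16) and second cousins through their mothers (r = 1/32).
r = 1/16 + 1/32 = 0.09375.

0.09375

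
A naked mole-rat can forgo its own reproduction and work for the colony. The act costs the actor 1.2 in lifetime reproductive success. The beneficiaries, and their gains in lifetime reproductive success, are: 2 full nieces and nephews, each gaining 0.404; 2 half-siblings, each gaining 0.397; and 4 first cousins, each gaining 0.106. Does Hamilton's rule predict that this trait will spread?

Hamilton's rule: the trait is favored when the sum of r·B over every recipient exceeds the actor's cost C.
r to a full niece or nephew = 0.25 (full aunt/uncle↔niece/nephew: two paths of length 3 through the shared grandparent pair: r = 2·(1/2)^3 = 1/4).
r to a half-sibling = 0.25 (half-sibs share one parent — one path of length 2: r = (1/2)^2 = 1/4).
r to a first cousin = 1/8 (first cousins share one grandparent pair — two paths of length 4: r = 2·(1/2)^4 = 1/8).
Summing one r·B term per recipient: 2·0.25·0.404 + 2·0.25·0.397 + 4·0.125·0.106 = 0.4535.
0.4535 < 1.2: the indirect benefit is less than the cost.

No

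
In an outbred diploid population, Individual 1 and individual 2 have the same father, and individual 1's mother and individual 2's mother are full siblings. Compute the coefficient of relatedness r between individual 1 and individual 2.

Relatedness sums over independent paths through distinct common ancestors.
Individual 1 and individual 2 are related in two ways: half-sibs through their shared father (r = 1/4) and first cousins through their mothers (r = 1/8).
r = 1/4 + 1/8 = 0.375.

0.375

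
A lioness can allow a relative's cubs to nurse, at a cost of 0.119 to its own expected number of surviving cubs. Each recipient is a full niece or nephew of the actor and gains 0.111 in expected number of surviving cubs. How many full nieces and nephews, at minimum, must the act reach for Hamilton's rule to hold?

5

r to a full niece or nephew = 1/4 (full aunt/uncle↔niece/nephew: two paths of length 3 through the shared grandparent pair: r = 2·(1/2)^3 = 1/4).
Hamilton's rule: n·r·B > C  ⇒  n > C/(r·B) = 0.119/(0.25·0.111) = 4.288.
The smallest integer exceeding 4.288 is 5.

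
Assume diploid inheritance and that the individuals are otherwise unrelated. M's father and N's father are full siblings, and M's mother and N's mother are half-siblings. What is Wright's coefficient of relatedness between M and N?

0.1875

With two independent routes of shared ancestry, r is the sum of the two contributions.
M and N are related in two ways: first cousins through their fathers (r = 1/8) and half first cousins through their mothers (r = 1/16).
r = 1/8 + 1/16 = 3/16 = 0.1875.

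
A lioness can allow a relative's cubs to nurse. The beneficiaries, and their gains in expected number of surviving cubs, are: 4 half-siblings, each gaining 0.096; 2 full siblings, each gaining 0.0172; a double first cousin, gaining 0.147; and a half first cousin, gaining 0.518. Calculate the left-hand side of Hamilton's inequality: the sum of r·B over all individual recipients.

r to a half-sibling = 1/4 (half-sibs share one parent — one path of length 2: r = (1/2)^2 = 1/4).
r to a full sibling = 1/2 (full sibs share both parents — two paths of length 2: r = 2·(1/2)^2 = 1/2).
r to a double first cousin = 0.25 (double first cousins share both grandparent pairs — four paths of length 4: r = 4·(1/2)^4 = 1/4).
r to a half first cousin = 1/16 (half first cousins share one grandparent — one path of length 4: r = (1/2)^4 = 1/16).
Summing one r·B term per recipient: 4·0.25·0.096 + 2·0.5·0.0172 + 1·0.25·0.147 + 1·0.0625·0.518 = 0.182325.

0.182325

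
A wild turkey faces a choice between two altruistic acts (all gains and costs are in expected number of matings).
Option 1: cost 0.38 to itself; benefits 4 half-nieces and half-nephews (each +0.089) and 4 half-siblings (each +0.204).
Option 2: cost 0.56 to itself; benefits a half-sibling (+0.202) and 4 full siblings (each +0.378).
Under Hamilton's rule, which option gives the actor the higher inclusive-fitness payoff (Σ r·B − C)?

Option 2

Option 1: r to a half-niece or half-nephew = 0.125.
Option 1: r to a half-sibling = 0.25.
Option 1: Σ r·B − C = (4·0.125·0.089 + 4·0.25·0.204) − 0.38 = -0.1315.
Option 2: r to a half-sibling = 0.25.
Option 2: r to a full sibling = 0.5.
Option 2: Σ r·B − C = (1·0.25·0.202 + 4·0.5·0.378) − 0.56 = 0.2465.
Option 2 has the higher net inclusive-fitness payoff.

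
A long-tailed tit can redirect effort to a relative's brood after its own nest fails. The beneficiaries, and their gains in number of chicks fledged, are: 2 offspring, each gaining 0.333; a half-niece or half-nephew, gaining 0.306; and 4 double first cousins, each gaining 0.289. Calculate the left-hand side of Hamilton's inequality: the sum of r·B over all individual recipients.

r to an offspring = 0.5 (one parent–offspring link: r = (1/2)^1 = 1/2).
r to a half-niece or half-nephew = 0.125 (half-aunt/uncle↔niece/nephew: one path of length 3: r = (1/2)^3 = 1/8).
r to a double first cousin = 0.25 (double first cousins share both grandparent pairs — four paths of length 4: r = 4·(1/2)^4 = 1/4).
Summing one r·B term per recipient: 2·0.5·0.333 + 1·0.125·0.306 + 4·0.25·0.289 = 0.66025.

0.66025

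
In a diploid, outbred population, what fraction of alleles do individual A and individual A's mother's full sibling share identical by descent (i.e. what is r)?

Each parent–offspring link contributes a factor of 1/2, and independent paths through distinct common ancestors add.
Full aunt/uncle↔niece/nephew: two paths of length 3 through the shared grandparent pair: r = 2·(1/2)^3 = 1/4.

0.25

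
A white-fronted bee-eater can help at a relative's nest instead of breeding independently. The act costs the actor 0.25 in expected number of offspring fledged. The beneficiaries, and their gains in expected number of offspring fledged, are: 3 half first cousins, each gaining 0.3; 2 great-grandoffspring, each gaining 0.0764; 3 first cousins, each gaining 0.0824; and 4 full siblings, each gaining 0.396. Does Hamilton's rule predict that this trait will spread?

Hamilton's rule: the trait is favored when the sum of r·B over every recipient exceeds the actor's cost C.
r to a half first cousin = 0.0625 (half first cousins share one grandparent — one path of length 4: r = (1/2)^4 = 1/16).
r to a great-grandoffspring = 1/8 (three parent–offspring links: r = (1/2)^3 = 1/8).
r to a first cousin = 0.125 (first cousins share one grandparent pair — two paths of length 4: r = 2·(1/2)^4 = 1/8).
r to a full sibling = 1/2 (full sibs share both parents — two paths of length 2: r = 2·(1/2)^2 = 1/2).
Summing one r·B term per recipient: 3·0.0625·0.3 + 2·0.125·0.0764 + 3·0.125·0.0824 + 4·0.5·0.396 = 0.89825.
0.89825 > 0.25: the indirect benefit exceeds the cost.

Yes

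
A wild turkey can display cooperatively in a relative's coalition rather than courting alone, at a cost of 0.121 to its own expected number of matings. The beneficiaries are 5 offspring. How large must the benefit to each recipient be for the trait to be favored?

0.0484

r to an offspring = 1/2 (one parent–offspring link: r = (1/2)^1 = 1/2).
Hamilton's rule with n recipients of equal r: n·r·B > C, so B > C/(n·r) = 0.121/(5·0.5) = 0.0484.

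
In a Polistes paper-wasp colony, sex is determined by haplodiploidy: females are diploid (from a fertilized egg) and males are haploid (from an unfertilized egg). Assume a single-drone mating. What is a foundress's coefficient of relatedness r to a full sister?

Haplodiploid full sisters inherit their father's entire haploid genome identically (contributing 1/2) and on average half of their mother's contribution (1/2 · 1/2 = 1/4); r = 1/2 + 1/4 = 3/4.

0.75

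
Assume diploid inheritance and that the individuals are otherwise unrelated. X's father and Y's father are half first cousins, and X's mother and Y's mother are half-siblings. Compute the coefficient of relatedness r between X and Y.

Independent pedigree routes through distinct common ancestors add.
X and Y are related in two ways: half second cousins through their fathers (r = 1/64) and half first cousins through their mothers (r = 1/16).
r = 1/64 + 1/16 = 5/64 = 0.078125.

0.078125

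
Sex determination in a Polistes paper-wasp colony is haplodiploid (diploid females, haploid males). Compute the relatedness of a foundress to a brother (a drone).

0.25

Her haploid brother carries none of their father's genes and a random half of their mother's genome; that half matches the maternal half of her own genome with probability 1/2: r = 1/2 · 1/2 = 1/4.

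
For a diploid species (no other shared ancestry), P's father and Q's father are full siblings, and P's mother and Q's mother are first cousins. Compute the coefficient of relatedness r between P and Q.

Wright's path rule: contributions from independent ancestry routes add.
P and Q are related in two ways: first cousins through their fathers (r = 1/8) and second cousins through their mothers (r = 1/32).
r = 1/8 + 1/32 = 5/32 = 0.15625.

0.15625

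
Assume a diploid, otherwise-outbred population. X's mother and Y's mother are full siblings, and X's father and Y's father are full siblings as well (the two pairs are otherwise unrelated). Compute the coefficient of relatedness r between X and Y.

0.25

With two independent routes of shared ancestry, r is the sum of the two contributions.
X and Y are related in two ways: first cousins through their mothers (r = 1/8) and first cousins through their fathers (r = 1/8) — i.e. double first cousins.
r = 1/8 + 1/8 = 0.25.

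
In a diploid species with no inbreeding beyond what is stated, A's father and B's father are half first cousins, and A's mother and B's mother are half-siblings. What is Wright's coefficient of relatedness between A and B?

0.078125

With two independent routes of shared ancestry, r is the sum of the two contributions.
A and B are related in two ways: half second cousins through their fathers (r = 1/64) and half first cousins through their mothers (r = 1/16).
r = 1/64 + 1/16 = 0.078125.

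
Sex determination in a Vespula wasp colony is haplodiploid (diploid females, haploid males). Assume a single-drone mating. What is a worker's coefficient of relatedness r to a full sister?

Haplodiploid full sisters inherit their father's entire haploid genome identically (contributing 1/2) and on average half of their mother's contribution (1/2 · 1/2 = 1/4); r = 1/2 + 1/4 = 3/4.

0.75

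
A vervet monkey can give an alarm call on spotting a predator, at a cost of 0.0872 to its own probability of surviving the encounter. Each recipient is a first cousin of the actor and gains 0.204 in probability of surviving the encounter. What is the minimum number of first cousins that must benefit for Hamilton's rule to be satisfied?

r to a first cousin = 0.125 (first cousins share one grandparent pair — two paths of length 4: r = 2·(1/2)^4 = 1/8).
Hamilton's rule: n·r·B > C  ⇒  n > C/(r·B) = 0.0872/(0.125·0.204) = 3.42.
The smallest integer exceeding 3.42 is 4.

4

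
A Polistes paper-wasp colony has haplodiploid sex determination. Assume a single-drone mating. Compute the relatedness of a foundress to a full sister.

0.75

Haplodiploid full sisters inherit their father's entire haploid genome identically (contributing 1/2) and on average half of their mother's contribution (1/2 · 1/2 = 1/4); r = 1/2 + 1/4 = 3/4.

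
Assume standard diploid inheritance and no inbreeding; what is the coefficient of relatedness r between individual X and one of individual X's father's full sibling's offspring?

0.125

Each parent–offspring link contributes a factor of 1/2, and independent paths through distinct common ancestors add.
First cousins share one grandparent pair — two paths of length 4: r = 2·(1/2)^4 = 1/8.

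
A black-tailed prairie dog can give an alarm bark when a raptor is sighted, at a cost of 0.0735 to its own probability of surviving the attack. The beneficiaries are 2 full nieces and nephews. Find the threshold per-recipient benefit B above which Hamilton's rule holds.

r to a full niece or nephew = 0.25 (full aunt/uncle↔niece/nephew: two paths of length 3 through the shared grandparent pair: r = 2·(1/2)^3 = 1/4).
Hamilton's rule with n recipients of equal r: n·r·B > C, so B > C/(n·r) = 0.0735/(2·0.25) = 0.147.

0.147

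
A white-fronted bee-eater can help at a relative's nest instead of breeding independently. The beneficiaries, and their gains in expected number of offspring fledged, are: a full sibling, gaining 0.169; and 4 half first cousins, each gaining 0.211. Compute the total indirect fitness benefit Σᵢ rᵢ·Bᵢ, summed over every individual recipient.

r to a full sibling = 1/2 (full sibs share both parents — two paths of length 2: r = 2·(1/2)^2 = 1/2).
r to a half first cousin = 1/16 (half first cousins share one grandparent — one path of length 4: r = (1/2)^4 = 1/16).
Summing one r·B term per recipient: 1·0.5·0.169 + 4·0.0625·0.211 = 0.13725.

0.13725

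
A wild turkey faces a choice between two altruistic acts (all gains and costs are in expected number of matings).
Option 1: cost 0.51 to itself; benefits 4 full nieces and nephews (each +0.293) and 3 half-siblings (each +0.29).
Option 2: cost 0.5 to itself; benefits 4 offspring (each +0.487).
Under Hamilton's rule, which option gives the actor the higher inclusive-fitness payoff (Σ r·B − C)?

Option 2

Option 1: r to a full niece or nephew = 0.25.
Option 1: r to a half-sibling = 0.25.
Option 1: Σ r·B − C = (4·0.25·0.293 + 3·0.25·0.29) − 0.51 = 0.0005.
Option 2: r to an offspring = 0.5.
Option 2: Σ r·B − C = (4·0.5·0.487) − 0.5 = 0.474.
Option 2 has the higher net inclusive-fitness payoff.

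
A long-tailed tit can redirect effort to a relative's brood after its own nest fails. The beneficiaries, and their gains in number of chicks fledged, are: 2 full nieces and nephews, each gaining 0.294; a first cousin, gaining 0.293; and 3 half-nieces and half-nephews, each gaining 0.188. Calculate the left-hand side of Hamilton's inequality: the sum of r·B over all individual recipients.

r to a full niece or nephew = 1/4 (full aunt/uncle↔niece/nephew: two paths of length 3 through the shared grandparent pair: r = 2·(1/2)^3 = 1/4).
r to a first cousin = 1/8 (first cousins share one grandparent pair — two paths of length 4: r = 2·(1/2)^4 = 1/8).
r to a half-niece or half-nephew = 0.125 (half-aunt/uncle↔niece/nephew: one path of length 3: r = (1/2)^3 = 1/8).
Summing one r·B term per recipient: 2·0.25·0.294 + 1·0.125·0.293 + 3·0.125·0.188 = 0.254125.

0.254125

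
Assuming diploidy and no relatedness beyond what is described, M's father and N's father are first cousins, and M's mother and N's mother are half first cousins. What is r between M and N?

Relatedness sums over independent paths through distinct common ancestors.
M and N are related in two ways: second cousins through their fathers (r = 1/32) and half second cousins through their mothers (r = 1/64).
r = 1/32 + 1/64 = 3/64 = 0.046875.

0.046875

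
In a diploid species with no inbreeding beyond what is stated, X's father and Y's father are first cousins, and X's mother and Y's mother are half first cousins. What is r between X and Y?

0.046875

Wright's path rule: contributions from independent ancestry routes add.
X and Y are related in two ways: second cousins through their fathers (r = 1/32) and half second cousins through their mothers (r = 1/64).
r = 1/32 + 1/64 = 3/64 = 0.046875.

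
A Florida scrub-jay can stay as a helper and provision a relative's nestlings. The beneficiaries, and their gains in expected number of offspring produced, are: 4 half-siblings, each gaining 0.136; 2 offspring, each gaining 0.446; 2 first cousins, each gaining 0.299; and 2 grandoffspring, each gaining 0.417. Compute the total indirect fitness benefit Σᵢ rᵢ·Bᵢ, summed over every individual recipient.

r to a half-sibling = 0.25 (half-sibs share one parent — one path of length 2: r = (1/2)^2 = 1/4).
r to an offspring = 0.5 (one parent–offspring link: r = (1/2)^1 = 1/2).
r to a first cousin = 1/8 (first cousins share one grandparent pair — two paths of length 4: r = 2·(1/2)^4 = 1/8).
r to a grandoffspring = 1/4 (two parent–offspring links: r = (1/2)^2 = 1/4).
Summing one r·B term per recipient: 4·0.25·0.136 + 2·0.5·0.446 + 2·0.125·0.299 + 2·0.25·0.417 = 0.86525.

0.86525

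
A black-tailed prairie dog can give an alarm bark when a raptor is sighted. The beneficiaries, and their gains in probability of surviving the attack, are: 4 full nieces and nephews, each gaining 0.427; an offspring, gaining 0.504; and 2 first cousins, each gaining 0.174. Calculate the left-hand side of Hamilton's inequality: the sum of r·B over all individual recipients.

r to a full niece or nephew = 1/4 (full aunt/uncle↔niece/nephew: two paths of length 3 through the shared grandparent pair: r = 2·(1/2)^3 = 1/4).
r to an offspring = 1/2 (one parent–offspring link: r = (1/2)^1 = 1/2).
r to a first cousin = 0.125 (first cousins share one grandparent pair — two paths of length 4: r = 2·(1/2)^4 = 1/8).
Summing one r·B term per recipient: 4·0.25·0.427 + 1·0.5·0.504 + 2·0.125·0.174 = 0.7225.

0.7225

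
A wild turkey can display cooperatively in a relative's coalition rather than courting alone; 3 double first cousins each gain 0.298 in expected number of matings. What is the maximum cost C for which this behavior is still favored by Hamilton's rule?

0.2235

r to a double first cousin = 0.25 (double first cousins share both grandparent pairs — four paths of length 4: r = 4·(1/2)^4 = 1/4).
Hamilton's rule: n·r·B > C, so the trait is favored while C < n·r·B = 3·0.25·0.298 = 0.2235.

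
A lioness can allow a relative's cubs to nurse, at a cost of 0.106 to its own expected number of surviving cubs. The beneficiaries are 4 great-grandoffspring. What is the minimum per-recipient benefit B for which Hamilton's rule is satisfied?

r to a great-grandoffspring = 0.125 (three parent–offspring links: r = (1/2)^3 = 1/8).
Hamilton's rule with n recipients of equal r: n·r·B > C, so B > C/(n·r) = 0.106/(4·0.125) = 0.212.

0.212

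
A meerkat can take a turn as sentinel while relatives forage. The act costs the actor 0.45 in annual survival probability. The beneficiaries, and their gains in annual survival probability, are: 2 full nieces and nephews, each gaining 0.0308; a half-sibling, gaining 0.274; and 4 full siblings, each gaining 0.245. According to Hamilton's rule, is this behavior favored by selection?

Yes

Hamilton's rule: the trait is favored when the sum of r·B over every recipient exceeds the actor's cost C.
r to a full niece or nephew = 0.25 (full aunt/uncle↔niece/nephew: two paths of length 3 through the shared grandparent pair: r = 2·(1/2)^3 = 1/4).
r to a half-sibling = 1/4 (half-sibs share one parent — one path of length 2: r = (1/2)^2 = 1/4).
r to a full sibling = 0.5 (full sibs share both parents — two paths of length 2: r = 2·(1/2)^2 = 1/2).
Summing one r·B term per recipient: 2·0.25·0.0308 + 1·0.25·0.274 + 4·0.5·0.245 = 0.5739.
0.5739 > 0.45: the indirect benefit exceeds the cost.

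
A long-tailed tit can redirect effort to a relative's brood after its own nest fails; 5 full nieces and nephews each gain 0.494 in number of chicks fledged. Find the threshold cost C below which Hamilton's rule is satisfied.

0.6175

r to a full niece or nephew = 1/4 (full aunt/uncle↔niece/nephew: two paths of length 3 through the shared grandparent pair: r = 2·(1/2)^3 = 1/4).
Hamilton's rule: n·r·B > C, so the trait is favored while C < n·r·B = 5·0.25·0.494 = 0.6175.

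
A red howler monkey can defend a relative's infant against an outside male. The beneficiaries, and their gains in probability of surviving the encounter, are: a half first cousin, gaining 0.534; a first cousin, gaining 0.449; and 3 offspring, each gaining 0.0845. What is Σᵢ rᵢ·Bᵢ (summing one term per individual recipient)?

0.21625

r to a half first cousin = 0.0625 (half first cousins share one grandparent — one path of length 4: r = (1/2)^4 = 1/16).
r to a first cousin = 0.125 (first cousins share one grandparent pair — two paths of length 4: r = 2·(1/2)^4 = 1/8).
r to an offspring = 1/2 (one parent–offspring link: r = (1/2)^1 = 1/2).
Summing one r·B term per recipient: 1·0.0625·0.534 + 1·0.125·0.449 + 3·0.5·0.0845 = 0.21625.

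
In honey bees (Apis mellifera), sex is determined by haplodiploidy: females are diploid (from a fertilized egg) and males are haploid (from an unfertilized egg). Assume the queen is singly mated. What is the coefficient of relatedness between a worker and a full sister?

Haplodiploid full sisters inherit their father's entire haploid genome identically (contributing 1/2) and on average half of their mother's contribution (1/2 · 1/2 = 1/4); r = 1/2 + 1/4 = 3/4.

0.75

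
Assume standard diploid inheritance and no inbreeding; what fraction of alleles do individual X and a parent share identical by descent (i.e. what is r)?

One parent–offspring link: r = (1/2)^1 = 1/2.

0.5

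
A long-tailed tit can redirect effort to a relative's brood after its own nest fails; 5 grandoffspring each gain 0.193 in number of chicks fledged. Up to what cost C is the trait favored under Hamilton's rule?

r to a grandoffspring = 1/4 (two parent–offspring links: r = (1/2)^2 = 1/4).
Hamilton's rule: n·r·B > C, so the trait is favored while C < n·r·B = 5·0.25·0.193 = 0.24125.

0.24125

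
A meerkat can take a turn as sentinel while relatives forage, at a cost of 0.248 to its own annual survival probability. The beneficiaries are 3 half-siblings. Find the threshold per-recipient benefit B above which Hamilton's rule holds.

0.3307

r to a half-sibling = 1/4 (half-sibs share one parent — one path of length 2: r = (1/2)^2 = 1/4).
Hamilton's rule with n recipients of equal r: n·r·B > C, so B > C/(n·r) = 0.248/(3·0.25) = 0.3307.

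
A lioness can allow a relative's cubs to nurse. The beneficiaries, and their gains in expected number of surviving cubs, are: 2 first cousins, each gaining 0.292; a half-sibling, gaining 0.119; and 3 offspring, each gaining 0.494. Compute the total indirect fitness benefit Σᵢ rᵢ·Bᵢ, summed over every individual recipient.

0.84375

r to a first cousin = 1/8 (first cousins share one grandparent pair — two paths of length 4: r = 2·(1/2)^4 = 1/8).
r to a half-sibling = 1/4 (half-sibs share one parent — one path of length 2: r = (1/2)^2 = 1/4).
r to an offspring = 0.5 (one parent–offspring link: r = (1/2)^1 = 1/2).
Summing one r·B term per recipient: 2·0.125·0.292 + 1·0.25·0.119 + 3·0.5·0.494 = 0.84375.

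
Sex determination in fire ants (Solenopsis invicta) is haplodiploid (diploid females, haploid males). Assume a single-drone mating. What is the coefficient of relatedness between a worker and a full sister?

Haplodiploid full sisters inherit their father's entire haploid genome identically (contributing 1/2) and on average half of their mother's contribution (1/2 · 1/2 = 1/4); r = 1/2 + 1/4 = 3/4.

0.75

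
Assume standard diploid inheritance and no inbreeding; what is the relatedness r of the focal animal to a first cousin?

Each parent–offspring link contributes a factor of 1/2, and independent paths through distinct common ancestors add.
First cousins share one grandparent pair — two paths of length 4: r = 2·(1/2)^4 = 1/8.

0.125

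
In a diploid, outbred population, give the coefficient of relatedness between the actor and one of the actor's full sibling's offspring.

0.25

Each parent–offspring link contributes a factor of 1/2, and independent paths through distinct common ancestors add.
Full aunt/uncle↔niece/nephew: two paths of length 3 through the shared grandparent pair: r = 2·(1/2)^3 = 1/4.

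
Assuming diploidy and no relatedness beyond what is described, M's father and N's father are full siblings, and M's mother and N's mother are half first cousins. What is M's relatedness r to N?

0.140625

Relatedness sums over independent paths through distinct common ancestors.
M and N are related in two ways: first cousins through their fathers (r = 1/8) and half second cousins through their mothers (r = 1/64).
r = 1/8 + 1/64 = 9/64 = 0.140625.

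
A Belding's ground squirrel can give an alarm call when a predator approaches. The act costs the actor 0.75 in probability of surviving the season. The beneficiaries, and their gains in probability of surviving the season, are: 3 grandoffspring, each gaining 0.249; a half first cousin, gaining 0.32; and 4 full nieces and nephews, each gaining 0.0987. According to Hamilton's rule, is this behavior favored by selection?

No

Hamilton's rule: the trait is favored when the sum of r·B over every recipient exceeds the actor's cost C.
r to a grandoffspring = 1/4 (two parent–offspring links: r = (1/2)^2 = 1/4).
r to a half first cousin = 1/16 (half first cousins share one grandparent — one path of length 4: r = (1/2)^4 = 1/16).
r to a full niece or nephew = 1/4 (full aunt/uncle↔niece/nephew: two paths of length 3 through the shared grandparent pair: r = 2·(1/2)^3 = 1/4).
Summing one r·B term per recipient: 3·0.25·0.249 + 1·0.0625·0.32 + 4·0.25·0.0987 = 0.30545.
0.30545 < 0.75: the indirect benefit is less than the cost.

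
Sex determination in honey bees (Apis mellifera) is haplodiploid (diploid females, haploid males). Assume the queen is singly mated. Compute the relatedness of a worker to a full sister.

0.75

Haplodiploid full sisters inherit their father's entire haploid genome identically (contributing 1/2) and on average half of their mother's contribution (1/2 · 1/2 = 1/4); r = 1/2 + 1/4 = 3/4.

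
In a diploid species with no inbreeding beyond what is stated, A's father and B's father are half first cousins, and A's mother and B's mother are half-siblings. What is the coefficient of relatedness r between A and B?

0.078125

Relatedness sums over independent paths through distinct common ancestors.
A and B are related in two ways: half second cousins through their fathers (r = 1/64) and half first cousins through their mothers (r = 1/16).
r = 1/64 + 1/16 = 0.078125.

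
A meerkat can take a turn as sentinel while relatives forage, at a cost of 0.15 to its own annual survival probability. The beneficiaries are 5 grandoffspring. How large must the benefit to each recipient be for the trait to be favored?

0.12

r to a grandoffspring = 0.25 (two parent–offspring links: r = (1/2)^2 = 1/4).
Hamilton's rule with n recipients of equal r: n·r·B > C, so B > C/(n·r) = 0.15/(5·0.25) = 0.12.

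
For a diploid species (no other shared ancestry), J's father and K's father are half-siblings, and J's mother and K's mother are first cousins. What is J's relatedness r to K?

Relatedness sums over independent paths through distinct common ancestors.
J and K are related in two ways: half first cousins through their fathers (r = 1/16) and second cousins through their mothers (r = 1/32).
r = 1/16 + 1/32 = 0.09375.

0.09375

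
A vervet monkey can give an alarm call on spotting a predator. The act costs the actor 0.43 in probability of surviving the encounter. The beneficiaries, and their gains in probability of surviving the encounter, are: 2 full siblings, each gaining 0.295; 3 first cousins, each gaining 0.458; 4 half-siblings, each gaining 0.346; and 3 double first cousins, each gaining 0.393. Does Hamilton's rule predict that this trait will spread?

Yes

Hamilton's rule: the trait is favored when the sum of r·B over every recipient exceeds the actor's cost C.
r to a full sibling = 1/2 (full sibs share both parents — two paths of length 2: r = 2·(1/2)^2 = 1/2).
r to a first cousin = 0.125 (first cousins share one grandparent pair — two paths of length 4: r = 2·(1/2)^4 = 1/8).
r to a half-sibling = 0.25 (half-sibs share one parent — one path of length 2: r = (1/2)^2 = 1/4).
r to a double first cousin = 0.25 (double first cousins share both grandparent pairs — four paths of length 4: r = 4·(1/2)^4 = 1/4).
Summing one r·B term per recipient: 2·0.5·0.295 + 3·0.125·0.458 + 4·0.25·0.346 + 3·0.25·0.393 = 1.1075.
1.1075 > 0.43: the indirect benefit exceeds the cost.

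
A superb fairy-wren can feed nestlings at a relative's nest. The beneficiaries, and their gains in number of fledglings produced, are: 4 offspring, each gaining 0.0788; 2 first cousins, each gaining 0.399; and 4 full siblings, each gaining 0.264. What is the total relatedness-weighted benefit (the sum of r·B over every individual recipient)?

0.78535

r to an offspring = 1/2 (one parent–offspring link: r = (1/2)^1 = 1/2).
r to a first cousin = 1/8 (first cousins share one grandparent pair — two paths of length 4: r = 2·(1/2)^4 = 1/8).
r to a full sibling = 1/2 (full sibs share both parents — two paths of length 2: r = 2·(1/2)^2 = 1/2).
Summing one r·B term per recipient: 4·0.5·0.0788 + 2·0.125·0.399 + 4·0.5·0.264 = 0.78535.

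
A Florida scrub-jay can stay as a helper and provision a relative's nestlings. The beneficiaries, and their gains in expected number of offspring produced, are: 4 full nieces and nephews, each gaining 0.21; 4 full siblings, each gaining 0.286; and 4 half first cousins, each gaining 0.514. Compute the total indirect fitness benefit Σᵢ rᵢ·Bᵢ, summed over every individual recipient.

0.9105

r to a full niece or nephew = 1/4 (full aunt/uncle↔niece/nephew: two paths of length 3 through the shared grandparent pair: r = 2·(1/2)^3 = 1/4).
r to a full sibling = 0.5 (full sibs share both parents — two paths of length 2: r = 2·(1/2)^2 = 1/2).
r to a half first cousin = 1/16 (half first cousins share one grandparent — one path of length 4: r = (1/2)^4 = 1/16).
Summing one r·B term per recipient: 4·0.25·0.21 + 4·0.5·0.286 + 4·0.0625·0.514 = 0.9105.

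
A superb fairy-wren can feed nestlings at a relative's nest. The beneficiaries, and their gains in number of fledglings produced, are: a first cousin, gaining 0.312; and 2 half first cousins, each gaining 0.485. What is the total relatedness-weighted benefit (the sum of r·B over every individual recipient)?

0.099625

r to a first cousin = 1/8 (first cousins share one grandparent pair — two paths of length 4: r = 2·(1/2)^4 = 1/8).
r to a half first cousin = 1/16 (half first cousins share one grandparent — one path of length 4: r = (1/2)^4 = 1/16).
Summing one r·B term per recipient: 1·0.125·0.312 + 2·0.0625·0.485 = 0.099625.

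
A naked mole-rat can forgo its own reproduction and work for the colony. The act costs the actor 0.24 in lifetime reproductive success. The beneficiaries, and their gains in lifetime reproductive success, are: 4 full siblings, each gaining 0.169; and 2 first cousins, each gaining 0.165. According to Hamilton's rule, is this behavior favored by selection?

Yes

Hamilton's rule: the trait is favored when the sum of r·B over every recipient exceeds the actor's cost C.
r to a full sibling = 0.5 (full sibs share both parents — two paths of length 2: r = 2·(1/2)^2 = 1/2).
r to a first cousin = 0.125 (first cousins share one grandparent pair — two paths of length 4: r = 2·(1/2)^4 = 1/8).
Summing one r·B term per recipient: 4·0.5·0.169 + 2·0.125·0.165 = 0.37925.
0.37925 > 0.24: the indirect benefit exceeds the cost.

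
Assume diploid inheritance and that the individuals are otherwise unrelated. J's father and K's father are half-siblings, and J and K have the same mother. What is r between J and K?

0.3125

With two independent routes of shared ancestry, r is the sum of the two contributions.
J and K are related in two ways: half first cousins through their fathers (r = 1/16) and half-sibs through their shared mother (r = 1/4).
r = 1/16 + 1/4 = 5/16 = 0.3125.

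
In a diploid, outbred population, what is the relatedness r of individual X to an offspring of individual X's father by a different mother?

0.25

Each parent–offspring link contributes a factor of 1/2, and independent paths through distinct common ancestors add.
Half-sibs share one parent — one path of length 2: r = (1/2)^2 = 1/4.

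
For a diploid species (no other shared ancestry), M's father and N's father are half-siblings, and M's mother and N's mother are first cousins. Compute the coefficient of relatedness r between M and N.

With two independent routes of shared ancestry, r is the sum of the two contributions.
M and N are related in two ways: half first cousins through their fathers (r = 1/16) and second cousins through their mothers (r = 1/32).
r = 1/16 + 1/32 = 3/32 = 0.09375.

0.09375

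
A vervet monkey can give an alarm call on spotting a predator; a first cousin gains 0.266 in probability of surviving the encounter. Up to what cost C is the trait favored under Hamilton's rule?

r to a first cousin = 0.125 (first cousins share one grandparent pair — two paths of length 4: r = 2·(1/2)^4 = 1/8).
Hamilton's rule: n·r·B > C, so the trait is favored while C < n·r·B = 1·0.125·0.266 = 0.03325.

0.03325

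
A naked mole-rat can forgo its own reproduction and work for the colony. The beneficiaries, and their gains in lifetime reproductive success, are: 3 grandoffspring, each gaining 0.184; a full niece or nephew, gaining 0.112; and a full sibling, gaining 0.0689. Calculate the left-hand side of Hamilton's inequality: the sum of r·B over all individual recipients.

0.20045

r to a grandoffspring = 0.25 (two parent–offspring links: r = (1/2)^2 = 1/4).
r to a full niece or nephew = 0.25 (full aunt/uncle↔niece/nephew: two paths of length 3 through the shared grandparent pair: r = 2·(1/2)^3 = 1/4).
r to a full sibling = 1/2 (full sibs share both parents — two paths of length 2: r = 2·(1/2)^2 = 1/2).
Summing one r·B term per recipient: 3·0.25·0.184 + 1·0.25·0.112 + 1·0.5·0.0689 = 0.20045.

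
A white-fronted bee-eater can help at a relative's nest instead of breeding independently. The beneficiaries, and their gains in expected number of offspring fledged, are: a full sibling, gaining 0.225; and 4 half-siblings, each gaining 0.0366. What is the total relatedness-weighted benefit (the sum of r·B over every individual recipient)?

0.1491

r to a full sibling = 1/2 (full sibs share both parents — two paths of length 2: r = 2·(1/2)^2 = 1/2).
r to a half-sibling = 1/4 (half-sibs share one parent — one path of length 2: r = (1/2)^2 = 1/4).
Summing one r·B term per recipient: 1·0.5·0.225 + 4·0.25·0.0366 = 0.1491.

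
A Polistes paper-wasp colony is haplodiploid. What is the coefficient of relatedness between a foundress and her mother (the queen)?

One meiotic link between diploid queen and diploid daughter: r = 1/2.

0.5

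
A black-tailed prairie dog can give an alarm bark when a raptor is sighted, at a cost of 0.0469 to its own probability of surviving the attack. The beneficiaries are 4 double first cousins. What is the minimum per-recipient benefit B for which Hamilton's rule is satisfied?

0.0469

r to a double first cousin = 1/4 (double first cousins share both grandparent pairs — four paths of length 4: r = 4·(1/2)^4 = 1/4).
Hamilton's rule with n recipients of equal r: n·r·B > C, so B > C/(n·r) = 0.0469/(4·0.25) = 0.0469.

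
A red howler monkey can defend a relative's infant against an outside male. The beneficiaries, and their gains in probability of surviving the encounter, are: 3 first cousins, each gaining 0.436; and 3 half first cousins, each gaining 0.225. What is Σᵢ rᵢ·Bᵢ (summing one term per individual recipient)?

r to a first cousin = 1/8 (first cousins share one grandparent pair — two paths of length 4: r = 2·(1/2)^4 = 1/8).
r to a half first cousin = 0.0625 (half first cousins share one grandparent — one path of length 4: r = (1/2)^4 = 1/16).
Summing one r·B term per recipient: 3·0.125·0.436 + 3·0.0625·0.225 = 0.2056875.

0.2056875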